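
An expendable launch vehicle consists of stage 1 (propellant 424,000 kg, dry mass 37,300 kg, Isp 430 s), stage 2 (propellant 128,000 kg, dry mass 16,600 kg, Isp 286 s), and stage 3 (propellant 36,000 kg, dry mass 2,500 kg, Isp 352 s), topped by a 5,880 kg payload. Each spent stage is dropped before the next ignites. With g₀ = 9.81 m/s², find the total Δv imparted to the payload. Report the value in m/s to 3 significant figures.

Δv ≈ 13400 m/s

Ignition mass of stage 1 = 424,000+37,300 + 128,000+16,600 + 36,000+2,500 + 5,880 = 650,280 kg.
Stage 1: m₀ = 650,280 kg, m_f = 650,280 − 424,000 = 226,280 kg; Δv = 430×9.81×ln(2.874) = 4218.3×1.0556 ≈ 4453 m/s.
Stage 2: m₀ = 188,980 kg, m_f = 188,980 − 128,000 = 60,980 kg; Δv = 286×9.81×ln(3.099) = 2805.7×1.1311 ≈ 3173 m/s.
Stage 3: m₀ = 44,380 kg, m_f = 44,380 − 36,000 = 8,380 kg; Δv = 352×9.81×ln(5.296) = 3453.1×1.6669 ≈ 5756 m/s.
Total Δv = 4453 + 3173 + 5756 = 13382 m/s.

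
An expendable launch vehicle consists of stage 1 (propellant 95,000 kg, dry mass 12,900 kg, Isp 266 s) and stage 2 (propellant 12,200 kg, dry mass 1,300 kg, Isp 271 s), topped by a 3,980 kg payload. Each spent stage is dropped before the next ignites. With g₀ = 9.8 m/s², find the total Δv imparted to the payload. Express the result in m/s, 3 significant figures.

Δv ≈ 6870 m/s

Ignition mass of stage 1 = 95,000+12,900 + 12,200+1,300 + 3,980 = 125,380 kg.
Stage 1: m₀ = 125,380 kg, m_f = 125,380 − 95,000 = 30,380 kg; Δv = 266×9.8×ln(4.127) = 2606.8×1.4176 ≈ 3695 m/s.
Stage 2: m₀ = 17,480 kg, m_f = 17,480 − 12,200 = 5,280 kg; Δv = 271×9.8×ln(3.311) = 2655.8×1.1971 ≈ 3179 m/s.
Total Δv = 3695 + 3179 = 6874 m/s.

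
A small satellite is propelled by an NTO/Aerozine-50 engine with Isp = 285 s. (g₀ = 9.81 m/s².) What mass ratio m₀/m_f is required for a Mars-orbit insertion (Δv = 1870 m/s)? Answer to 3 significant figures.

mass ratio ≈ 1.95

v_e = Isp · g₀ = 285 × 9.81 = 2795.9 m/s.
m₀/m_f = exp(Δv / v_e) = exp(1870 / 2795.9) = exp(0.6688) = 1.9520.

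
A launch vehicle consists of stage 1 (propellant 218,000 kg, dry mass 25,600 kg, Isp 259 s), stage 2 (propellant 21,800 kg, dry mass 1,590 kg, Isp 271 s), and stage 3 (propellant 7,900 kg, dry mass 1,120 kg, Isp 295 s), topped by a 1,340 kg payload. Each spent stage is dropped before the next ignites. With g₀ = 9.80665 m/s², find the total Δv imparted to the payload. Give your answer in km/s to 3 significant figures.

Ignition mass of stage 1 = 218,000+25,600 + 21,800+1,590 + 7,900+1,120 + 1,340 = 277,350 kg.
Stage 1: m₀ = 277,350 kg, m_f = 277,350 − 218,000 = 59,350 kg; Δv = 259×9.80665×ln(4.673) = 2539.9×1.5418 ≈ 3916 m/s.
Stage 2: m₀ = 33,750 kg, m_f = 33,750 − 21,800 = 11,950 kg; Δv = 271×9.80665×ln(2.824) = 2657.6×1.0382 ≈ 2759 m/s.
Stage 3: m₀ = 10,360 kg, m_f = 10,360 − 7,900 = 2,460 kg; Δv = 295×9.80665×ln(4.211) = 2893.0×1.4378 ≈ 4159 m/s.
Total Δv = 3916 + 2759 + 4159 = 10834 m/s.

Δv ≈ 10.8 km/s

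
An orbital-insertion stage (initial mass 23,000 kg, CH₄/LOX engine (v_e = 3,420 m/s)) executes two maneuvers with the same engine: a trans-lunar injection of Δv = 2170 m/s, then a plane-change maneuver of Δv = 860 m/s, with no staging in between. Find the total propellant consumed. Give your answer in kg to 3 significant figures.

total propellant consumed ≈ 13500 kg

After the first burn: m = 23000 × exp(−2170/3420.0) = 23000 × 0.53020 = 12,194.6 kg.
After the second burn: m = 12,194.6 × exp(−860/3420.0) = 12,194.6 × 0.77766 = 9,483.25 kg.
Total propellant = m₀ − m_final = 23000 − 9,483.25 = 13,516.75 kg.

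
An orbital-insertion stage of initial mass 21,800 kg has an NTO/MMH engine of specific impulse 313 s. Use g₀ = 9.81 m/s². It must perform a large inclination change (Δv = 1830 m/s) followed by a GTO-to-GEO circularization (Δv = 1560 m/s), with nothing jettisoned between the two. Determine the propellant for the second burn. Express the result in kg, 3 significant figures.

propellant for the second burn ≈ 4780 kg

v_e = Isp · g₀ = 313 × 9.81 = 3070.5 m/s.
After the first burn: m = 21800 × exp(−1830/3070.5) = 21800 × 0.55102 = 12,012.2 kg.
After the second burn: m = 12,012.2 × exp(−1560/3070.5) = 12,012.2 × 0.60166 = 7,227.26 kg.
Second-burn propellant = 12,012.2 − 7,227.26 = 4,784.94 kg.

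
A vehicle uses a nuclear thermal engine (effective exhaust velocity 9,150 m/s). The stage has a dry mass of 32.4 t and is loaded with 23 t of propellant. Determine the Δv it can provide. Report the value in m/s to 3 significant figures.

m₀ = m_dry + m_prop = 32.4 + 23 = 55.4 t.
Δv = v_e · ln(m₀/m_f) = 9150.0 × ln(1.71) = 9150.0 × 0.5364 ≈ 4908.3 m/s.

Δv ≈ 4910 m/s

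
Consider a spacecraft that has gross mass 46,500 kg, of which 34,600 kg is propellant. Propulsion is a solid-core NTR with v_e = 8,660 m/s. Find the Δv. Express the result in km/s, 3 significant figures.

Δv ≈ 11.8 km/s

m_f = m₀ − m_prop = 46,500 − 34,600 = 11,900 kg.
Δv = v_e · ln(m₀/m_f) = 8660.0 × ln(3.908) = 8660.0 × 1.3629 ≈ 11802.8 m/s.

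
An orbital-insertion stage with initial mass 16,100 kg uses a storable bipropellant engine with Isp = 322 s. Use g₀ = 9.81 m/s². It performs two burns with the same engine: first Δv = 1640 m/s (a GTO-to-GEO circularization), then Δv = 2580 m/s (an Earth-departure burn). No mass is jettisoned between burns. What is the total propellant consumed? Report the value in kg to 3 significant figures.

total propellant consumed ≈ 11900 kg

v_e = Isp · g₀ = 322 × 9.81 = 3158.8 m/s.
After the first burn: m = 16100 × exp(−1640/3158.8) = 16100 × 0.59501 = 9,579.66 kg.
After the second burn: m = 9,579.66 × exp(−2580/3158.8) = 9,579.66 × 0.44186 = 4,232.87 kg.
Total propellant = m₀ − m_final = 16100 − 4,232.87 = 11,867.13 kg.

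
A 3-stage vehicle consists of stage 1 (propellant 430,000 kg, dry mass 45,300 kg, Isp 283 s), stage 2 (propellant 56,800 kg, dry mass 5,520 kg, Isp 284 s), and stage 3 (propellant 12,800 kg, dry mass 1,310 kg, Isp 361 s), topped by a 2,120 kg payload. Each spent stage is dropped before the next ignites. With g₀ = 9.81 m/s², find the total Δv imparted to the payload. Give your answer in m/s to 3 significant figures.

Ignition mass of stage 1 = 430,000+45,300 + 56,800+5,520 + 12,800+1,310 + 2,120 = 553,850 kg.
Stage 1: m₀ = 553,850 kg, m_f = 553,850 − 430,000 = 123,850 kg; Δv = 283×9.81×ln(4.472) = 2776.2×1.4978 ≈ 4158 m/s.
Stage 2: m₀ = 78,550 kg, m_f = 78,550 − 56,800 = 21,750 kg; Δv = 284×9.81×ln(3.611) = 2786.0×1.2841 ≈ 3578 m/s.
Stage 3: m₀ = 16,230 kg, m_f = 16,230 − 12,800 = 3,430 kg; Δv = 361×9.81×ln(4.732) = 3541.4×1.5543 ≈ 5504 m/s.
Total Δv = 4158 + 3578 + 5504 = 13240 m/s.

Δv ≈ 13200 m/s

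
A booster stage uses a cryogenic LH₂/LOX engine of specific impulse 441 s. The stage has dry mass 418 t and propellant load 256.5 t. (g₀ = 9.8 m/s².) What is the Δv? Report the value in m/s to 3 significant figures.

v_e = Isp · g₀ = 441 × 9.8 = 4321.8 m/s.
m₀ = m_dry + m_prop = 418 + 256.5 = 674.5 t.
From the ideal rocket equation, Δv = v_e · ln(m₀/m_f) = 4321.8 × ln(1.614) = 4321.8 × 0.4785 ≈ 2067.9 m/s.

Δv ≈ 2070 m/s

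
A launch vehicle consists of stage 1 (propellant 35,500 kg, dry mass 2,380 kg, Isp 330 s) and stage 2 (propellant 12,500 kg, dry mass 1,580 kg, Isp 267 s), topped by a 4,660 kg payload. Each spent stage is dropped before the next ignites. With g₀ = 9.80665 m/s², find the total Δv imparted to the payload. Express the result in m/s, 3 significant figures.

Ignition mass of stage 1 = 35,500+2,380 + 12,500+1,580 + 4,660 = 56,620 kg.
Stage 1: m₀ = 56,620 kg, m_f = 56,620 − 35,500 = 21,120 kg; Δv = 330×9.80665×ln(2.681) = 3236.2×0.9861 ≈ 3191 m/s.
Stage 2: m₀ = 18,740 kg, m_f = 18,740 − 12,500 = 6,240 kg; Δv = 267×9.80665×ln(3.003) = 2618.4×1.0997 ≈ 2879 m/s.
Total Δv = 3191 + 2879 = 6070 m/s.

Δv ≈ 6070 m/s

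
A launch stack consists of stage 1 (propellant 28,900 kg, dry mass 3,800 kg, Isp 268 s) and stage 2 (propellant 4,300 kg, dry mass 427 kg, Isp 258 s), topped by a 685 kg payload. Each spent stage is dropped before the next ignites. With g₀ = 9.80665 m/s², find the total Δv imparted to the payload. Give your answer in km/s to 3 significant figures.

Ignition mass of stage 1 = 28,900+3,800 + 4,300+427 + 685 = 38,112 kg.
Stage 1: m₀ = 38,112 kg, m_f = 38,112 − 28,900 = 9,212 kg; Δv = 268×9.80665×ln(4.137) = 2628.2×1.4200 ≈ 3732 m/s.
Stage 2: m₀ = 5,412 kg, m_f = 5,412 − 4,300 = 1,112 kg; Δv = 258×9.80665×ln(4.867) = 2530.1×1.5825 ≈ 4004 m/s.
Total Δv = 3732 + 4004 = 7736 m/s.

Δv ≈ 7.74 km/s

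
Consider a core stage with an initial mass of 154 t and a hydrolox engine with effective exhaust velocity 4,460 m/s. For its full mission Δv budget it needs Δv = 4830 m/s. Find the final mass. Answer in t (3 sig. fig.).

final mass ≈ 52.1 t

By the Tsiolkovsky rocket equation, m₀/m_f = exp(Δv / v_e) = exp(4830 / 4460.0) = exp(1.0830) = 2.9534.
m_f = m₀ / 2.9534 = 154 / 2.9534 = 52.1433 t.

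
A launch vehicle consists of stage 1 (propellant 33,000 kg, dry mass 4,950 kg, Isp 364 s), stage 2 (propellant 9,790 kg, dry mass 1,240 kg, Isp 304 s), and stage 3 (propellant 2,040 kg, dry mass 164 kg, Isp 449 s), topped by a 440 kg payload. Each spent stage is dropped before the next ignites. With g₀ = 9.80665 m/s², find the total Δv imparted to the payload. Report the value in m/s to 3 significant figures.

Δv ≈ 13900 m/s

Ignition mass of stage 1 = 33,000+4,950 + 9,790+1,240 + 2,040+164 + 440 = 51,624 kg.
Stage 1: m₀ = 51,624 kg, m_f = 51,624 − 33,000 = 18,624 kg; Δv = 364×9.80665×ln(2.772) = 3569.6×1.0195 ≈ 3639 m/s.
Stage 2: m₀ = 13,674 kg, m_f = 13,674 − 9,790 = 3,884 kg; Δv = 304×9.80665×ln(3.521) = 2981.2×1.2586 ≈ 3752 m/s.
Stage 3: m₀ = 2,644 kg, m_f = 2,644 − 2,040 = 604 kg; Δv = 449×9.80665×ln(4.377) = 4403.2×1.4765 ≈ 6501 m/s.
Total Δv = 3639 + 3752 + 6501 = 13892 m/s.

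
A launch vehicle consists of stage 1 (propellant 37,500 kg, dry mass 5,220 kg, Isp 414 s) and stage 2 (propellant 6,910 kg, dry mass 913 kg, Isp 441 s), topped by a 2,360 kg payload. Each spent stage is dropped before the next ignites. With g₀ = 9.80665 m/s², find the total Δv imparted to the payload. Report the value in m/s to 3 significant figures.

Ignition mass of stage 1 = 37,500+5,220 + 6,910+913 + 2,360 = 52,903 kg.
Stage 1: m₀ = 52,903 kg, m_f = 52,903 − 37,500 = 15,403 kg; Δv = 414×9.80665×ln(3.435) = 4060.0×1.2339 ≈ 5010 m/s.
Stage 2: m₀ = 10,183 kg, m_f = 10,183 − 6,910 = 3,273 kg; Δv = 441×9.80665×ln(3.111) = 4324.7×1.1350 ≈ 4909 m/s.
Total Δv = 5010 + 4909 = 9919 m/s.

Δv ≈ 9920 m/s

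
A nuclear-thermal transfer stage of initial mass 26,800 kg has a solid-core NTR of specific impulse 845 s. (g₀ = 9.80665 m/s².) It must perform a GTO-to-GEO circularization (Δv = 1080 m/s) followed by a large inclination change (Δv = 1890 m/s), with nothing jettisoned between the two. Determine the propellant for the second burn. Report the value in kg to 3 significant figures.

v_e = Isp · g₀ = 845 × 9.80665 = 8286.6 m/s.
After the first burn: m = 26800 × exp(−1080/8286.6) = 26800 × 0.87781 = 23,525.3 kg.
After the second burn: m = 23,525.3 × exp(−1890/8286.6) = 23,525.3 × 0.79606 = 18,727.6 kg.
Second-burn propellant = 23,525.3 − 18,727.6 = 4,797.7 kg.

propellant for the second burn ≈ 4800 kg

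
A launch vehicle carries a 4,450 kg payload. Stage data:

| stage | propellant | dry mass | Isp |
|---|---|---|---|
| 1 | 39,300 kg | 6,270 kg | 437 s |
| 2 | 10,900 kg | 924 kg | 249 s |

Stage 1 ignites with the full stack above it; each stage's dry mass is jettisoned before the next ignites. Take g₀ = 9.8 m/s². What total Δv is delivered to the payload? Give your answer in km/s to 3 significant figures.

Δv ≈ 7.03 km/s

Ignition mass of stage 1 = 39,300+6,270 + 10,900+924 + 4,450 = 61,844 kg.
Stage 1: m₀ = 61,844 kg, m_f = 61,844 − 39,300 = 22,544 kg; Δv = 437×9.8×ln(2.743) = 4282.6×1.0091 ≈ 4322 m/s.
Stage 2: m₀ = 16,274 kg, m_f = 16,274 − 10,900 = 5,374 kg; Δv = 249×9.8×ln(3.028) = 2440.2×1.1080 ≈ 2704 m/s.
Total Δv = 4322 + 2704 = 7026 m/s.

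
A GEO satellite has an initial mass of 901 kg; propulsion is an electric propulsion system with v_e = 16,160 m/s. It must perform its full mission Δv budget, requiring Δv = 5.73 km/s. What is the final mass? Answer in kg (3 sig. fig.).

final mass ≈ 632 kg

m₀/m_f = exp(Δv / v_e) = exp(5730 / 16160.0) = exp(0.3546) = 1.4256.
m_f = m₀ / 1.4256 = 901 / 1.4256 = 632.015 kg.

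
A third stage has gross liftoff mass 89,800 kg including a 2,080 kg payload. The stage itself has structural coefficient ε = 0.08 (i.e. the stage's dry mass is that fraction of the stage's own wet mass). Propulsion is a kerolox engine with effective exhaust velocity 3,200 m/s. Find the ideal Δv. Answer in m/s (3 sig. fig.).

Stage wet mass = m₀ − payload = 89,800 − 2,080 = 87,720 kg.
Stage dry mass = ε × stage wet mass = 0.08 × 87,720 = 7,017.6 kg.
Burnout mass m_f = stage dry + payload = 7,017.6 + 2,080 = 9,097.6 kg.
Rocket equation: Δv = v_e · ln(89,800/9,097.6) = 3200.0 × ln(9.871) = 3200.0 × 2.2896 ≈ 7327 m/s.

Δv ≈ 7330 m/s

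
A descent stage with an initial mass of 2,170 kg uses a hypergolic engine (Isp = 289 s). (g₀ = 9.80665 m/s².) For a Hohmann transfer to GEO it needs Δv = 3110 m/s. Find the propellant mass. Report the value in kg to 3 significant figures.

propellant mass ≈ 1450 kg

v_e = Isp · g₀ = 289 × 9.80665 = 2834.1 m/s.
Rocket equation: m₀/m_f = exp(Δv / v_e) = exp(3110 / 2834.1) = exp(1.0973) = 2.9962.
m_f = 2,170 / 2.9962 = 724.251 kg, so propellant = m₀ − m_f = 2,170 − 724.251 = 1,445.749 kg.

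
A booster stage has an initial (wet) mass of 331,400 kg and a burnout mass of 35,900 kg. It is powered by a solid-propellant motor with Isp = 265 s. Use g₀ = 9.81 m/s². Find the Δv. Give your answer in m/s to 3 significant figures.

Δv ≈ 5780 m/s

v_e = Isp · g₀ = 265 × 9.81 = 2599.7 m/s.
Δv = v_e · ln(m₀/m_f) = 2599.7 × ln(9.231) = 2599.7 × 2.2226 ≈ 5778.0 m/s.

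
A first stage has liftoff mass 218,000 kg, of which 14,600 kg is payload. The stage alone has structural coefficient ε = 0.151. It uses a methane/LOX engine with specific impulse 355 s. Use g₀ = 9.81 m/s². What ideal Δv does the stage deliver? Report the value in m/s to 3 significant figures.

Δv ≈ 5470 m/s

Stage wet mass = m₀ − payload = 218,000 − 14,600 = 203,400 kg.
Stage dry mass = ε × stage wet mass = 0.151 × 203,400 = 30,713.4 kg.
Burnout mass m_f = stage dry + payload = 30,713.4 + 14,600 = 45,313.4 kg.
v_e = Isp · g₀ = 355 × 9.81 = 3482.6 m/s.
Using Δv = v_e ln(m₀/m_f): Δv = v_e · ln(218,000/45,313.4) = 3482.6 × ln(4.811) = 3482.6 × 1.5709 ≈ 5471 m/s.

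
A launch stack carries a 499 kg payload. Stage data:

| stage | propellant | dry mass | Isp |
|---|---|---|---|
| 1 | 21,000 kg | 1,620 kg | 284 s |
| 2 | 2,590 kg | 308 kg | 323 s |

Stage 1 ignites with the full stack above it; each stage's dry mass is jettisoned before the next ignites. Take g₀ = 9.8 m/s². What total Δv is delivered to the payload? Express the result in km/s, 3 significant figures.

Ignition mass of stage 1 = 21,000+1,620 + 2,590+308 + 499 = 26,017 kg.
Stage 1: m₀ = 26,017 kg, m_f = 26,017 − 21,000 = 5,017 kg; Δv = 284×9.8×ln(5.186) = 2783.2×1.6459 ≈ 4581 m/s.
Stage 2: m₀ = 3,397 kg, m_f = 3,397 − 2,590 = 807 kg; Δv = 323×9.8×ln(4.209) = 3165.4×1.4373 ≈ 4550 m/s.
Total Δv = 4581 + 4550 = 9131 m/s.

Δv ≈ 9.13 km/s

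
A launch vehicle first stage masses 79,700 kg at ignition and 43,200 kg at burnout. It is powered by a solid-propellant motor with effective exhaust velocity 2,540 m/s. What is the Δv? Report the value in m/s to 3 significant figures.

Rocket equation: Δv = v_e · ln(m₀/m_f) = 2540.0 × ln(1.845) = 2540.0 × 0.6124 ≈ 1555.6 m/s.

Δv ≈ 1560 m/s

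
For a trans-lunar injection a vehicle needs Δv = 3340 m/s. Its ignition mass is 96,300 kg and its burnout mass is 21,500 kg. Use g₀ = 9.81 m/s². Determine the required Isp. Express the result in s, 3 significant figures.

Isp ≈ 227 s

ln(m₀/m_f) = ln(96300/21500) = ln(4.479) = 1.4994.
v_e = Δv / ln(m₀/m_f) = 3340 / 1.4994 = 2227.5 m/s.
Isp = v_e / g₀ = 2227.5 / 9.81 = 227.1 s.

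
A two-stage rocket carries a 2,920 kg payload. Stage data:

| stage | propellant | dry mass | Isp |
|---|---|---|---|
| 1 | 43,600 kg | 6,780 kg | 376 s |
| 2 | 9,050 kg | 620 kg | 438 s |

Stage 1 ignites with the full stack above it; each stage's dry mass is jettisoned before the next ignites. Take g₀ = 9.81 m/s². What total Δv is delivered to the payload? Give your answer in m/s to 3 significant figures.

Ignition mass of stage 1 = 43,600+6,780 + 9,050+620 + 2,920 = 62,970 kg.
Stage 1: m₀ = 62,970 kg, m_f = 62,970 − 43,600 = 19,370 kg; Δv = 376×9.81×ln(3.251) = 3688.6×1.1789 ≈ 4349 m/s.
Stage 2: m₀ = 12,590 kg, m_f = 12,590 − 9,050 = 3,540 kg; Δv = 438×9.81×ln(3.556) = 4296.8×1.2688 ≈ 5452 m/s.
Total Δv = 4349 + 5452 = 9801 m/s.

Δv ≈ 9800 m/s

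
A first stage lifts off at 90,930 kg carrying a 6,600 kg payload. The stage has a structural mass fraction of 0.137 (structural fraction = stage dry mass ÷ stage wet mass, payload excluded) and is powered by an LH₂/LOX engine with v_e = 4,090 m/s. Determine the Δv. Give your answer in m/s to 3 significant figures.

Δv ≈ 6590 m/s

Stage wet mass = m₀ − payload = 90,930 − 6,600 = 84,330 kg.
Stage dry mass = ε × stage wet mass = 0.137 × 84,330 = 11,553.2 kg.
Burnout mass m_f = stage dry + payload = 11,553.2 + 6,600 = 18,153.2 kg.
Δv = v_e · ln(90,930/18,153.2) = 4090.0 × ln(5.009) = 4090.0 × 1.6112 ≈ 6590 m/s.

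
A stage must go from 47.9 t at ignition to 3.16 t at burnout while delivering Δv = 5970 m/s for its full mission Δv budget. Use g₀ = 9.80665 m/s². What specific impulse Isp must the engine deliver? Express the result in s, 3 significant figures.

ln(m₀/m_f) = ln(47900/3160) = ln(15.16) = 2.7185.
Using Δv = v_e ln(m₀/m_f): v_e = Δv / ln(m₀/m_f) = 5970 / 2.7185 = 2196.0 m/s.
Isp = v_e / g₀ = 2196.0 / 9.80665 = 223.9 s.

Isp ≈ 224 s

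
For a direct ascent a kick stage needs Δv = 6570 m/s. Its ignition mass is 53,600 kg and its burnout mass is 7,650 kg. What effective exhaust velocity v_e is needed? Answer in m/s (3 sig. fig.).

ln(m₀/m_f) = ln(53600/7650) = ln(7.007) = 1.9468.
Using Δv = v_e ln(m₀/m_f): v_e = Δv / ln(m₀/m_f) = 6570 / 1.9468 = 3374.7 m/s.

v_e ≈ 3370 m/s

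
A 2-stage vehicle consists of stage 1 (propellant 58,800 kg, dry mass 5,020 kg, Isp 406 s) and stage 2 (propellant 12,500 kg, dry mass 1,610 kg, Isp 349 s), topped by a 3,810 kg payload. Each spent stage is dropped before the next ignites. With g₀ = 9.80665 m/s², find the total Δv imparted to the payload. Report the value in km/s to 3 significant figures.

Ignition mass of stage 1 = 58,800+5,020 + 12,500+1,610 + 3,810 = 81,740 kg.
Stage 1: m₀ = 81,740 kg, m_f = 81,740 − 58,800 = 22,940 kg; Δv = 406×9.80665×ln(3.563) = 3981.5×1.2707 ≈ 5059 m/s.
Stage 2: m₀ = 17,920 kg, m_f = 17,920 − 12,500 = 5,420 kg; Δv = 349×9.80665×ln(3.306) = 3422.5×1.1958 ≈ 4093 m/s.
Total Δv = 5059 + 4093 = 9152 m/s.

Δv ≈ 9.15 km/s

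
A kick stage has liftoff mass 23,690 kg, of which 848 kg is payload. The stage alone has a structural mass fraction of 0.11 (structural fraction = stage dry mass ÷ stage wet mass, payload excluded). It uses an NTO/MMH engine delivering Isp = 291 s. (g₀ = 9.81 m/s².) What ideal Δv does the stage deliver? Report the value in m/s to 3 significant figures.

Stage wet mass = m₀ − payload = 23,690 − 848 = 22,842 kg.
Stage dry mass = ε × stage wet mass = 0.11 × 22,842 = 2,512.62 kg.
Burnout mass m_f = stage dry + payload = 2,512.62 + 848 = 3,360.62 kg.
v_e = Isp · g₀ = 291 × 9.81 = 2854.7 m/s.
From the ideal rocket equation, Δv = v_e · ln(23,690/3,360.62) = 2854.7 × ln(7.049) = 2854.7 × 1.9529 ≈ 5575 m/s.

Δv ≈ 5580 m/s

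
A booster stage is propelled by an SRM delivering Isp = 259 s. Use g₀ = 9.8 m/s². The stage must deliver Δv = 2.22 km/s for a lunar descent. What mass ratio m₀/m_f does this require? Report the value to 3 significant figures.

v_e = Isp · g₀ = 259 × 9.8 = 2538.2 m/s.
By the Tsiolkovsky rocket equation, m₀/m_f = exp(Δv / v_e) = exp(2220 / 2538.2) = exp(0.8746) = 2.3980.

mass ratio ≈ 2.40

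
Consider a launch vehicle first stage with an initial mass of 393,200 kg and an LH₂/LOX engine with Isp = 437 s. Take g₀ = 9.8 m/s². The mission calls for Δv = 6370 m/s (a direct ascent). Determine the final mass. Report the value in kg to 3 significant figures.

final mass ≈ 88800 kg

v_e = Isp · g₀ = 437 × 9.8 = 4282.6 m/s.
Rocket equation: m₀/m_f = exp(Δv / v_e) = exp(6370 / 4282.6) = exp(1.4874) = 4.4256.
m_f = m₀ / 4.4256 = 393,200 / 4.4256 = 88,846.7 kg.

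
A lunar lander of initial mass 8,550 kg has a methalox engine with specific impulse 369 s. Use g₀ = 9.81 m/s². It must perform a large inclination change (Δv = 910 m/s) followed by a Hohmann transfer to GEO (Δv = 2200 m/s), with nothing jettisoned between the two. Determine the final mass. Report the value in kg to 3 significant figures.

final mass ≈ 3620 kg

v_e = Isp · g₀ = 369 × 9.81 = 3619.9 m/s.
After the first burn: m = 8550 × exp(−910/3619.9) = 8550 × 0.77772 = 6,649.51 kg.
After the second burn: m = 6,649.51 × exp(−2200/3619.9) = 6,649.51 × 0.54457 = 3,621.12 kg.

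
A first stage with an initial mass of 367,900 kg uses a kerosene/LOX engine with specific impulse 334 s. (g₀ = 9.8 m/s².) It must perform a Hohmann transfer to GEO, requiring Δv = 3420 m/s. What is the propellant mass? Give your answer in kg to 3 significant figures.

propellant mass ≈ 238000 kg

v_e = Isp · g₀ = 334 × 9.8 = 3273.2 m/s.
m₀/m_f = exp(Δv / v_e) = exp(3420 / 3273.2) = exp(1.0448) = 2.8430.
m_f = 367,900 / 2.8430 = 129,406 kg, so propellant = m₀ − m_f = 367,900 − 129,406 = 238,494 kg.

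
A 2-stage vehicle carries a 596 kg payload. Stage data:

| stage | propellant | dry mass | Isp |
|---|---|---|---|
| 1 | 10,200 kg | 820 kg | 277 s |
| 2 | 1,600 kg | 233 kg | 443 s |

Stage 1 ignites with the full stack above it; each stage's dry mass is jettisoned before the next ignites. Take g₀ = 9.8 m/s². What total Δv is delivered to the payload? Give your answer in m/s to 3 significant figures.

Ignition mass of stage 1 = 10,200+820 + 1,600+233 + 596 = 13,449 kg.
Stage 1: m₀ = 13,449 kg, m_f = 13,449 − 10,200 = 3,249 kg; Δv = 277×9.8×ln(4.139) = 2714.6×1.4206 ≈ 3856 m/s.
Stage 2: m₀ = 2,429 kg, m_f = 2,429 − 1,600 = 829 kg; Δv = 443×9.8×ln(2.93) = 4341.4×1.0750 ≈ 4667 m/s.
Total Δv = 3856 + 4667 = 8523 m/s.

Δv ≈ 8520 m/s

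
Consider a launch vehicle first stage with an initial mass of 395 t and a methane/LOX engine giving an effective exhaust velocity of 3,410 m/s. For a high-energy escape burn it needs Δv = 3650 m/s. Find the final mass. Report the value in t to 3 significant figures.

final mass ≈ 135 t

Rocket equation: m₀/m_f = exp(Δv / v_e) = exp(3650 / 3410.0) = exp(1.0704) = 2.9165.
m_f = m₀ / 2.9165 = 395 / 2.9165 = 135.436 t.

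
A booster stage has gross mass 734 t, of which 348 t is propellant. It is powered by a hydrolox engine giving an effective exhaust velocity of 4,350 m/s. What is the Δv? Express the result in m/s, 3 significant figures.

m_f = m₀ − m_prop = 734 − 348 = 386 t.
From the ideal rocket equation, Δv = v_e · ln(m₀/m_f) = 4350.0 × ln(1.902) = 4350.0 × 0.6427 ≈ 2795.6 m/s.

Δv ≈ 2800 m/s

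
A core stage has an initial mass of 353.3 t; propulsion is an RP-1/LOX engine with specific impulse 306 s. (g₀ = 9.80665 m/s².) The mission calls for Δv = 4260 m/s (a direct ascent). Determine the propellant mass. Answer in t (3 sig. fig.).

v_e = Isp · g₀ = 306 × 9.80665 = 3000.8 m/s.
By the Tsiolkovsky rocket equation, m₀/m_f = exp(Δv / v_e) = exp(4260 / 3000.8) = exp(1.4196) = 4.1355.
m_f = 353.3 / 4.1355 = 85.431 t, so propellant = m₀ − m_f = 353.3 − 85.431 = 267.869 t.

propellant mass ≈ 268 t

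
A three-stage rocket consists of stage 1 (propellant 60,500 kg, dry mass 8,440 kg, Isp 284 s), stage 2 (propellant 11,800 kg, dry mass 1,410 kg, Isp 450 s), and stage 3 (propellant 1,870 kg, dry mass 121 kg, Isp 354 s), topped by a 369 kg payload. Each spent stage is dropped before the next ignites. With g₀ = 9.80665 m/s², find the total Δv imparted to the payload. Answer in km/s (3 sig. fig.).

Ignition mass of stage 1 = 60,500+8,440 + 11,800+1,410 + 1,870+121 + 369 = 84,510 kg.
Stage 1: m₀ = 84,510 kg, m_f = 84,510 − 60,500 = 24,010 kg; Δv = 284×9.80665×ln(3.52) = 2785.1×1.2584 ≈ 3505 m/s.
Stage 2: m₀ = 15,570 kg, m_f = 15,570 − 11,800 = 3,770 kg; Δv = 450×9.80665×ln(4.13) = 4413.0×1.4183 ≈ 6259 m/s.
Stage 3: m₀ = 2,360 kg, m_f = 2,360 − 1,870 = 490 kg; Δv = 354×9.80665×ln(4.816) = 3471.6×1.5720 ≈ 5457 m/s.
Total Δv = 3505 + 6259 + 5457 = 15221 m/s.

Δv ≈ 15.2 km/s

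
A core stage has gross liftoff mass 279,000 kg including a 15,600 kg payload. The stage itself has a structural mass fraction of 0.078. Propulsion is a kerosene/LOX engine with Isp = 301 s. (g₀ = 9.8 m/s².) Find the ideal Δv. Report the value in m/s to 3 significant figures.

Stage wet mass = m₀ − payload = 279,000 − 15,600 = 263,400 kg.
Stage dry mass = ε × stage wet mass = 0.078 × 263,400 = 20,545.2 kg.
Burnout mass m_f = stage dry + payload = 20,545.2 + 15,600 = 36,145.2 kg.
v_e = Isp · g₀ = 301 × 9.8 = 2949.8 m/s.
By the Tsiolkovsky rocket equation, Δv = v_e · ln(279,000/36,145.2) = 2949.8 × ln(7.719) = 2949.8 × 2.0437 ≈ 6028 m/s.

Δv ≈ 6030 m/s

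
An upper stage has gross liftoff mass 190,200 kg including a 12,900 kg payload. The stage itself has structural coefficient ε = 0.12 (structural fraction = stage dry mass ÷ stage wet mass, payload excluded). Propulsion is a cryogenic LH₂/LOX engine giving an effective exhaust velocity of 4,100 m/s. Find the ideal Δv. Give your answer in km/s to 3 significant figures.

Stage wet mass = m₀ − payload = 190,200 − 12,900 = 177,300 kg.
Stage dry mass = ε × stage wet mass = 0.12 × 177,300 = 21,276 kg.
Burnout mass m_f = stage dry + payload = 21,276 + 12,900 = 34,176 kg.
Δv = v_e · ln(190,200/34,176) = 4100.0 × ln(5.565) = 4100.0 × 1.7166 ≈ 7038 m/s.

Δv ≈ 7.04 km/s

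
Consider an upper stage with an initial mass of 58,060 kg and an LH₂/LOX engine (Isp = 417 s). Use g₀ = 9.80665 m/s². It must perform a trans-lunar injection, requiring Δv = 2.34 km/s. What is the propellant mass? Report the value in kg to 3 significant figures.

v_e = Isp · g₀ = 417 × 9.80665 = 4089.4 m/s.
From the ideal rocket equation, m₀/m_f = exp(Δv / v_e) = exp(2340 / 4089.4) = exp(0.5722) = 1.7722.
m_f = 58,060 / 1.7722 = 32,761.5 kg, so propellant = m₀ − m_f = 58,060 − 32,761.5 = 25,298.5 kg.

propellant mass ≈ 25300 kg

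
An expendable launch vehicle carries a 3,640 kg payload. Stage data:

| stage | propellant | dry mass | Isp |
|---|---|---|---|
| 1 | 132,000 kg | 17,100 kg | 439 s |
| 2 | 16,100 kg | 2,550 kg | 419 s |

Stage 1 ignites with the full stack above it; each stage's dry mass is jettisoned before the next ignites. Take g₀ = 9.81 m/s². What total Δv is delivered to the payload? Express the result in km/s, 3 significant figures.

Δv ≈ 11.6 km/s

Ignition mass of stage 1 = 132,000+17,100 + 16,100+2,550 + 3,640 = 171,390 kg.
Stage 1: m₀ = 171,390 kg, m_f = 171,390 − 132,000 = 39,390 kg; Δv = 439×9.81×ln(4.351) = 4306.6×1.4704 ≈ 6333 m/s.
Stage 2: m₀ = 22,290 kg, m_f = 22,290 − 16,100 = 6,190 kg; Δv = 419×9.81×ln(3.601) = 4110.4×1.2812 ≈ 5266 m/s.
Total Δv = 6333 + 5266 = 11599 m/s.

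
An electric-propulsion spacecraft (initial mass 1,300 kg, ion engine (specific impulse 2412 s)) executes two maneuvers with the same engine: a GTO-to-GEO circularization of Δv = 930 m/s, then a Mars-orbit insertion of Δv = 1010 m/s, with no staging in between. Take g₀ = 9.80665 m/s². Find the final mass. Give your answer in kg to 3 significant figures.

final mass ≈ 1200 kg

v_e = Isp · g₀ = 2412 × 9.80665 = 23653.6 m/s.
After the first burn: m = 1300 × exp(−930/23653.6) = 1300 × 0.96145 = 1,249.89 kg.
After the second burn: m = 1,249.89 × exp(−1010/23653.6) = 1,249.89 × 0.95820 = 1,197.64 kg.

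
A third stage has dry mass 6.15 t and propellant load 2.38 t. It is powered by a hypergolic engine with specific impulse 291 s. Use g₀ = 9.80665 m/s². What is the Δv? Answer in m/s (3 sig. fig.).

v_e = Isp · g₀ = 291 × 9.80665 = 2853.7 m/s.
m₀ = m_dry + m_prop = 6.15 + 2.38 = 8.53 t.
Δv = v_e · ln(m₀/m_f) = 2853.7 × ln(1.387) = 2853.7 × 0.3271 ≈ 933.6 m/s.

Δv ≈ 934 m/s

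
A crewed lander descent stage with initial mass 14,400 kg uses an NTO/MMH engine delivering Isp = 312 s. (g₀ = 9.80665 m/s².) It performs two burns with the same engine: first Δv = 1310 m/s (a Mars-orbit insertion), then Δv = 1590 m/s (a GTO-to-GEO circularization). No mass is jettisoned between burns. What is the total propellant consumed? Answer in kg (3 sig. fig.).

v_e = Isp · g₀ = 312 × 9.80665 = 3059.7 m/s.
After the first burn: m = 14400 × exp(−1310/3059.7) = 14400 × 0.65171 = 9,384.62 kg.
After the second burn: m = 9,384.62 × exp(−1590/3059.7) = 9,384.62 × 0.59472 = 5,581.22 kg.
Total propellant = m₀ − m_final = 14400 − 5,581.22 = 8,818.78 kg.

total propellant consumed ≈ 8820 kg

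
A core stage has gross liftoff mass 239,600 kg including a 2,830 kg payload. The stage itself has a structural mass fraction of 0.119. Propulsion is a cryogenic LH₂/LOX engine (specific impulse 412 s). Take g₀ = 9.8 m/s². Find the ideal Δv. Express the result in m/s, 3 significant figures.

Δv ≈ 8260 m/s

Stage wet mass = m₀ − payload = 239,600 − 2,830 = 236,770 kg.
Stage dry mass = ε × stage wet mass = 0.119 × 236,770 = 28,175.6 kg.
Burnout mass m_f = stage dry + payload = 28,175.6 + 2,830 = 31,005.6 kg.
v_e = Isp · g₀ = 412 × 9.8 = 4037.6 m/s.
Rocket equation: Δv = v_e · ln(239,600/31,005.6) = 4037.6 × ln(7.728) = 4037.6 × 2.0448 ≈ 8256 m/s.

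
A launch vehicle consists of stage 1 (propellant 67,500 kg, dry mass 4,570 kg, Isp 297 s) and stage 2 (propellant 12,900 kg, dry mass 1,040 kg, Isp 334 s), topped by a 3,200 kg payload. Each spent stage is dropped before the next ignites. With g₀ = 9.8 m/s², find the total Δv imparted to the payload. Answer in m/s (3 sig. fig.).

Ignition mass of stage 1 = 67,500+4,570 + 12,900+1,040 + 3,200 = 89,210 kg.
Stage 1: m₀ = 89,210 kg, m_f = 89,210 − 67,500 = 21,710 kg; Δv = 297×9.8×ln(4.109) = 2910.6×1.4132 ≈ 4113 m/s.
Stage 2: m₀ = 17,140 kg, m_f = 17,140 − 12,900 = 4,240 kg; Δv = 334×9.8×ln(4.042) = 3273.2×1.3969 ≈ 4572 m/s.
Total Δv = 4113 + 4572 = 8685 m/s.

Δv ≈ 8690 m/s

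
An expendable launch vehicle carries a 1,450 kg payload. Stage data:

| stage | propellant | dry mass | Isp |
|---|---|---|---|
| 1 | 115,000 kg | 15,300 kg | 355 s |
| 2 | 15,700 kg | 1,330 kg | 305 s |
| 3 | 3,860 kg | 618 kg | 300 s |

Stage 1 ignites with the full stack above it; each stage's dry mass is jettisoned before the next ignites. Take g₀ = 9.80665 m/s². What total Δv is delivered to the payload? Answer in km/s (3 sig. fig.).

Δv ≈ 11.4 km/s

Ignition mass of stage 1 = 115,000+15,300 + 15,700+1,330 + 3,860+618 + 1,450 = 153,258 kg.
Stage 1: m₀ = 153,258 kg, m_f = 153,258 − 115,000 = 38,258 kg; Δv = 355×9.80665×ln(4.006) = 3481.4×1.3878 ≈ 4831 m/s.
Stage 2: m₀ = 22,958 kg, m_f = 22,958 − 15,700 = 7,258 kg; Δv = 305×9.80665×ln(3.163) = 2991.0×1.1516 ≈ 3444 m/s.
Stage 3: m₀ = 5,928 kg, m_f = 5,928 − 3,860 = 2,068 kg; Δv = 300×9.80665×ln(2.867) = 2942.0×1.0531 ≈ 3098 m/s.
Total Δv = 4831 + 3444 + 3098 = 11373 m/s.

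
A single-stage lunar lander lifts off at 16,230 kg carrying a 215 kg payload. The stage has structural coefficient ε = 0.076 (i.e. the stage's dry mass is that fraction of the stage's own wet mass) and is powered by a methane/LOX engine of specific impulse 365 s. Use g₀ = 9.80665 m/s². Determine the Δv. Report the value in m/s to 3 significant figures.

Stage wet mass = m₀ − payload = 16,230 − 215 = 16,015 kg.
Stage dry mass = ε × stage wet mass = 0.076 × 16,015 = 1,217.14 kg.
Burnout mass m_f = stage dry + payload = 1,217.14 + 215 = 1,432.14 kg.
v_e = Isp · g₀ = 365 × 9.80665 = 3579.4 m/s.
From the ideal rocket equation, Δv = v_e · ln(16,230/1,432.14) = 3579.4 × ln(11.33) = 3579.4 × 2.4277 ≈ 8690 m/s.

Δv ≈ 8690 m/s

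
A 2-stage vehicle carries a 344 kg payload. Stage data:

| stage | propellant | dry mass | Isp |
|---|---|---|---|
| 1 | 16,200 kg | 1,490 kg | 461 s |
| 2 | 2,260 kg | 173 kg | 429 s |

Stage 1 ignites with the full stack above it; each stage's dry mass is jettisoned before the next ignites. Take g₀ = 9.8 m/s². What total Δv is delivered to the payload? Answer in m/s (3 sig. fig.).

Δv ≈ 14200 m/s

Ignition mass of stage 1 = 16,200+1,490 + 2,260+173 + 344 = 20,467 kg.
Stage 1: m₀ = 20,467 kg, m_f = 20,467 − 16,200 = 4,267 kg; Δv = 461×9.8×ln(4.797) = 4517.8×1.5679 ≈ 7083 m/s.
Stage 2: m₀ = 2,777 kg, m_f = 2,777 − 2,260 = 517 kg; Δv = 429×9.8×ln(5.371) = 4204.2×1.6811 ≈ 7068 m/s.
Total Δv = 7083 + 7068 = 14151 m/s.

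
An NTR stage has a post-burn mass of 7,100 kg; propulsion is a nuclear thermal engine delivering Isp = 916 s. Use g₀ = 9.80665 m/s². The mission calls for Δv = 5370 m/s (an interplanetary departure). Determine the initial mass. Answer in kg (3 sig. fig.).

v_e = Isp · g₀ = 916 × 9.80665 = 8982.9 m/s.
m₀/m_f = exp(Δv / v_e) = exp(5370 / 8982.9) = exp(0.5978) = 1.8181.
m₀ = m_f × 1.8181 = 7,100 × 1.8181 = 12,908.5 kg.

initial mass ≈ 12900 kg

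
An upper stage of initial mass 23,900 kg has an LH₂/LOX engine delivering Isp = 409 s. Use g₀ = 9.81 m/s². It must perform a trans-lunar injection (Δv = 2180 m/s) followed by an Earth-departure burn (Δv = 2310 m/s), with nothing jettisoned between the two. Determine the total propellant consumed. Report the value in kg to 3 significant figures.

total propellant consumed ≈ 16100 kg

v_e = Isp · g₀ = 409 × 9.81 = 4012.3 m/s.
After the first burn: m = 23900 × exp(−2180/4012.3) = 23900 × 0.58081 = 13,881.4 kg.
After the second burn: m = 13,881.4 × exp(−2310/4012.3) = 13,881.4 × 0.56229 = 7,805.37 kg.
Total propellant = m₀ − m_final = 23900 − 7,805.37 = 16,094.63 kg.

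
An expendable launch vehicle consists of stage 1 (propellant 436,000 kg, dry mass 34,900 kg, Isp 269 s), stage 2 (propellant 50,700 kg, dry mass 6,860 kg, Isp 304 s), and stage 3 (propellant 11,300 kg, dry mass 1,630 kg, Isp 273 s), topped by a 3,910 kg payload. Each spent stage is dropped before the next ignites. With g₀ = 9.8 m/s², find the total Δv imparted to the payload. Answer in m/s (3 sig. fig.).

Ignition mass of stage 1 = 436,000+34,900 + 50,700+6,860 + 11,300+1,630 + 3,910 = 545,300 kg.
Stage 1: m₀ = 545,300 kg, m_f = 545,300 − 436,000 = 109,300 kg; Δv = 269×9.8×ln(4.989) = 2636.2×1.6072 ≈ 4237 m/s.
Stage 2: m₀ = 74,400 kg, m_f = 74,400 − 50,700 = 23,700 kg; Δv = 304×9.8×ln(3.139) = 2979.2×1.1440 ≈ 3408 m/s.
Stage 3: m₀ = 16,840 kg, m_f = 16,840 − 11,300 = 5,540 kg; Δv = 273×9.8×ln(3.04) = 2675.4×1.1118 ≈ 2974 m/s.
Total Δv = 4237 + 3408 + 2974 = 10619 m/s.

Δv ≈ 10600 m/s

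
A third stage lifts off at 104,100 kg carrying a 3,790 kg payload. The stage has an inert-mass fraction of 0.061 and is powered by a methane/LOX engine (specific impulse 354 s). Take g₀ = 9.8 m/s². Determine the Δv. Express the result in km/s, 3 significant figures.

Stage wet mass = m₀ − payload = 104,100 − 3,790 = 100,310 kg.
Stage dry mass = ε × stage wet mass = 0.061 × 100,310 = 6,118.91 kg.
Burnout mass m_f = stage dry + payload = 6,118.91 + 3,790 = 9,908.91 kg.
v_e = Isp · g₀ = 354 × 9.8 = 3469.2 m/s.
Using Δv = v_e ln(m₀/m_f): Δv = v_e · ln(104,100/9,908.91) = 3469.2 × ln(10.51) = 3469.2 × 2.3519 ≈ 8159 m/s.

Δv ≈ 8.16 km/s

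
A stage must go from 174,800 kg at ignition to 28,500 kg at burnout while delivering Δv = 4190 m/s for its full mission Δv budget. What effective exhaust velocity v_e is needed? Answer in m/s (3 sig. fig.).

v_e ≈ 2310 m/s

ln(m₀/m_f) = ln(174800/28500) = ln(6.133) = 1.8137.
v_e = Δv / ln(m₀/m_f) = 4190 / 1.8137 = 2310.1 m/s.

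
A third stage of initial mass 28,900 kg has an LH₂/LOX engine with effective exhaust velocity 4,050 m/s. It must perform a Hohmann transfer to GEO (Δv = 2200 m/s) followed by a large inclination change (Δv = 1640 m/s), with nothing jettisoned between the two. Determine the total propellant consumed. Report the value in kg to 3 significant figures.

After the first burn: m = 28900 × exp(−2200/4050.0) = 28900 × 0.58088 = 16,787.4 kg.
After the second burn: m = 16,787.4 × exp(−1640/4050.0) = 16,787.4 × 0.66702 = 11,197.5 kg.
Total propellant = m₀ − m_final = 28900 − 11,197.5 = 17,702.5 kg.

total propellant consumed ≈ 17700 kg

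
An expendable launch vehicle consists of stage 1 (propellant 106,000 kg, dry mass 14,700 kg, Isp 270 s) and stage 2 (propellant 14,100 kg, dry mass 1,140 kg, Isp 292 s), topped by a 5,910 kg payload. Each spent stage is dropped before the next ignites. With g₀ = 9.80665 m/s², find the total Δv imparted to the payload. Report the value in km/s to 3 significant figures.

Ignition mass of stage 1 = 106,000+14,700 + 14,100+1,140 + 5,910 = 141,850 kg.
Stage 1: m₀ = 141,850 kg, m_f = 141,850 − 106,000 = 35,850 kg; Δv = 270×9.80665×ln(3.957) = 2647.8×1.3754 ≈ 3642 m/s.
Stage 2: m₀ = 21,150 kg, m_f = 21,150 − 14,100 = 7,050 kg; Δv = 292×9.80665×ln(3) = 2863.5×1.0986 ≈ 3146 m/s.
Total Δv = 3642 + 3146 = 6788 m/s.

Δv ≈ 6.79 km/s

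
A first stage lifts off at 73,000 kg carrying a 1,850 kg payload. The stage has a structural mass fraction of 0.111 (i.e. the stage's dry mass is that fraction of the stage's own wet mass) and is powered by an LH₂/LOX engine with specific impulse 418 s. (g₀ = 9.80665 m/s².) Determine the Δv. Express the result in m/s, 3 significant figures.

Δv ≈ 8250 m/s

Stage wet mass = m₀ − payload = 73,000 − 1,850 = 71,150 kg.
Stage dry mass = ε × stage wet mass = 0.111 × 71,150 = 7,897.65 kg.
Burnout mass m_f = stage dry + payload = 7,897.65 + 1,850 = 9,747.65 kg.
v_e = Isp · g₀ = 418 × 9.80665 = 4099.2 m/s.
Δv = v_e · ln(73,000/9,747.65) = 4099.2 × ln(7.489) = 4099.2 × 2.0134 ≈ 8253 m/s.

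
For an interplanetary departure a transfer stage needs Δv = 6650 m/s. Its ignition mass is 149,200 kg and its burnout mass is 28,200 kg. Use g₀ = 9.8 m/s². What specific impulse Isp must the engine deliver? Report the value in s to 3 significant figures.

Isp ≈ 407 s

ln(m₀/m_f) = ln(149200/28200) = ln(5.291) = 1.6660.
v_e = Δv / ln(m₀/m_f) = 6650 / 1.6660 = 3991.7 m/s.
Isp = v_e / g₀ = 3991.7 / 9.8 = 407.3 s.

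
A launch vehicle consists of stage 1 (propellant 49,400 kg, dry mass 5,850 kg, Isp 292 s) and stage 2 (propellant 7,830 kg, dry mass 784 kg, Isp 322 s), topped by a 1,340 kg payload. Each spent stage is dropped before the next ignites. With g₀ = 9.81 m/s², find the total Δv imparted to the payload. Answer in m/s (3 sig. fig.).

Δv ≈ 8940 m/s

Ignition mass of stage 1 = 49,400+5,850 + 7,830+784 + 1,340 = 65,204 kg.
Stage 1: m₀ = 65,204 kg, m_f = 65,204 − 49,400 = 15,804 kg; Δv = 292×9.81×ln(4.126) = 2864.5×1.4173 ≈ 4060 m/s.
Stage 2: m₀ = 9,954 kg, m_f = 9,954 − 7,830 = 2,124 kg; Δv = 322×9.81×ln(4.686) = 3158.8×1.5447 ≈ 4879 m/s.
Total Δv = 4060 + 4879 = 8939 m/s.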